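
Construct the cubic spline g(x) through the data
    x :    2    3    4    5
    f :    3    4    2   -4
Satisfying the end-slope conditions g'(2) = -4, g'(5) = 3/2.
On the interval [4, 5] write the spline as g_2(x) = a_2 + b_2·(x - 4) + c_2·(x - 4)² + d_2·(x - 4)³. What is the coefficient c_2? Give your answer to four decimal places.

Write M_i for g''(x_i). With h_i = 1, 1, 1 and divided differences Δ_i = 1, -2, -6, the continuity of g' gives the tridiagonal system
  1·M_0 + 4·M_1 + 1·M_2 = 6(Δ_1 - Δ_0) = -18
  1·M_1 + 4·M_2 + 1·M_3 = 6(Δ_2 - Δ_1) = -24
Clamped end conditions give two more equations: 2h_0·M_0 + h_0·M_1 = 6(Δ_0 - g'(2)) = 30 and h_2·M_2 + 2h_2·M_3 = 6(g'(5) - Δ_2) = 45.
Forward elimination and back-substitution give M_0 = 271/15, M_1 = -92/15, M_2 = -173/15, M_3 = 424/15.
On [4, 5], with g_2(x) = a_2 + b_2·(x - 4) + c_2·(x - 4)² + d_2·(x - 4)³: c_2 = M_2/2 = -173/30, d_2 = (M_3 - M_2)/(6h_2) = 199/30, b_2 = Δ_2 - h_2(2M_2 + M_3)/6 = -103/15.

-5.7667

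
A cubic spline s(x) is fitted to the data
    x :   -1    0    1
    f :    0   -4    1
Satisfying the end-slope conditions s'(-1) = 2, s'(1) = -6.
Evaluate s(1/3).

-2

Put M_i = s'' at the i-th knot. Here h = (1, 1) and Δ = (-4, 5), so the interior equations h_(i-1)·M_(i-1) + 2(h_(i-1)+h_i)·M_i + h_i·M_(i+1) = 6(Δ_i − Δ_(i-1)) read
  1·M_0 + 4·M_1 + 1·M_2 = 6(Δ_1 - Δ_0) = 54
Clamped end conditions give two more equations: 2h_0·M_0 + h_0·M_1 = 6(Δ_0 - s'(-1)) = -36 and h_1·M_1 + 2h_1·M_2 = 6(s'(1) - Δ_1) = -66.
Solving: M_0 = -71/2, M_1 = 35, M_2 = -101/2.
On [0, 1], s(x) = -4 + 7/4·x + 35/2·x² - 57/4·x³.
With x = 1/3: s(1/3) = -2.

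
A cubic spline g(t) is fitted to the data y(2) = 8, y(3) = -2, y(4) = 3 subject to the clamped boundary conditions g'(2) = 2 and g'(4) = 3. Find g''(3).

44

Let M_i = g''(x_i). Step sizes h_i = 1, 1; slopes of the chords Δ_i = (y_(i+1) - y_i)/h_i = -10, 5.
  1·M_0 + 4·M_1 + 1·M_2 = 6(Δ_1 - Δ_0) = 90
Clamped end conditions give two more equations: 2h_0·M_0 + h_0·M_1 = 6(Δ_0 - g'(2)) = -72 and h_1·M_1 + 2h_1·M_2 = 6(g'(4) - Δ_1) = -12.
Forward elimination and back-substitution give M_0 = -58, M_1 = 44, M_2 = -28.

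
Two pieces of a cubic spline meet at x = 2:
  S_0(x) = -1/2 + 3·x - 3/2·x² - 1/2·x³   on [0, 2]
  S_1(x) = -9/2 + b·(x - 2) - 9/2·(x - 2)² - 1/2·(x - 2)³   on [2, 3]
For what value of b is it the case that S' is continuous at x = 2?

-9

S_0'(x) = 3 - 3·x - 3/2·x², so S_0'(2) = -9. On the right, S_1'(2) = b, so b = -9.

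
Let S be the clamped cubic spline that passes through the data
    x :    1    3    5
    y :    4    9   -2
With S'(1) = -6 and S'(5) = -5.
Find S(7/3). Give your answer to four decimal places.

Let M_i = S''(x_i). Step sizes h_i = 2, 2; slopes of the chords Δ_i = (y_(i+1) - y_i)/h_i = 5/2, -11/2.
  2·M_0 + 8·M_1 + 2·M_2 = 6(Δ_1 - Δ_0) = -48
Clamped end conditions give two more equations: 2h_0·M_0 + h_0·M_1 = 6(Δ_0 - S'(1)) = 51 and h_1·M_1 + 2h_1·M_2 = 6(S'(5) - Δ_1) = 3.
Forward elimination and back-substitution give M_0 = 19, M_1 = -25/2, M_2 = 7.
On [1, 3], S(x) = 4 - 6·(x - 1) + 19/2·(x - 1)² - 21/8·(x - 1)³.
With (x - 1) = 4/3: S(7/3) = 20/3.

6.6667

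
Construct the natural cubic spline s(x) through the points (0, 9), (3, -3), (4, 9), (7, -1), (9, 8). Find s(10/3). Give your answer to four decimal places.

0.9648

Let M_i = s''(x_i). Step sizes h_i = 3, 1, 3, 2; slopes of the chords Δ_i = (y_(i+1) - y_i)/h_i = -4, 12, -10/3, 9/2.
  3·M_0 + 8·M_1 + 1·M_2 = 6(Δ_1 - Δ_0) = 96
  1·M_1 + 8·M_2 + 3·M_3 = 6(Δ_2 - Δ_1) = -92
  3·M_2 + 10·M_3 + 2·M_4 = 6(Δ_3 - Δ_2) = 47
Natural end conditions: M_0 = M_4 = 0.
Forward elimination and back-substitution give M_0 = 0, M_1 = 7877/558, M_2 = -4724/279, M_3 = 1819/186, M_4 = 0.
On [3, 4], s(x) = -3 + 5645/558·(x - 3) + 7877/1116·(x - 3)² - 1925/372·(x - 3)³.
With (x - 3) = 1/3: s(10/3) = 1615/1674.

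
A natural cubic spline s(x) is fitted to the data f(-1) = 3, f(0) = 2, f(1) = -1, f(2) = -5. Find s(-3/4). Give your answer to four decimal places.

2.8594

With σ_i denoting the second derivative at x_i, h_i = 1, 1, 1, and Δ_i = (y_(i+1) − y_i)/h_i = -1, -3, -4:
  1·σ_0 + 4·σ_1 + 1·σ_2 = 6(Δ_1 - Δ_0) = -12
  1·σ_1 + 4·σ_2 + 1·σ_3 = 6(Δ_2 - Δ_1) = -6
Natural end conditions: σ_0 = σ_3 = 0.
Forward elimination and back-substitution give σ_0 = 0, σ_1 = -14/5, σ_2 = -4/5, σ_3 = 0.
On [-1, 0], s(x) = 3 - 8/15·(x + 1) + 0·(x + 1)² - 7/15·(x + 1)³.
With (x + 1) = 1/4: s(-3/4) = 183/64.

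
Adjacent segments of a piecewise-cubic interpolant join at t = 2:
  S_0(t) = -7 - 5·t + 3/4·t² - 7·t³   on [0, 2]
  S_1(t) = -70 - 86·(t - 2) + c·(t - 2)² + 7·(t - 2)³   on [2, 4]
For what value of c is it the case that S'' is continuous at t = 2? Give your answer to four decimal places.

-41.2500

S_0''(t) = 3/2 - 42·t, so S_0''(2) = -165/2. On the right, S_1''(2) = 2c, so c = -165/4.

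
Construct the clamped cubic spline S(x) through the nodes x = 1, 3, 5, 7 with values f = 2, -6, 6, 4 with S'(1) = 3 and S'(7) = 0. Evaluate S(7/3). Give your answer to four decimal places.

Let σ_i = S''(x_i). Step sizes h_i = 2, 2, 2; slopes of the chords Δ_i = (y_(i+1) - y_i)/h_i = -4, 6, -1.
  2·σ_0 + 8·σ_1 + 2·σ_2 = 6(Δ_1 - Δ_0) = 60
  2·σ_1 + 8·σ_2 + 2·σ_3 = 6(Δ_2 - Δ_1) = -42
Clamped end conditions give two more equations: 2h_0·σ_0 + h_0·σ_1 = 6(Δ_0 - S'(1)) = -42 and h_2·σ_2 + 2h_2·σ_3 = 6(S'(7) - Δ_2) = 6.
Forward elimination and back-substitution give σ_0 = -89/5, σ_1 = 73/5, σ_2 = -53/5, σ_3 = 34/5.
On [1, 3], S(x) = 2 + 3·(x - 1) - 89/10·(x - 1)² + 27/10·(x - 1)³.
With (x - 1) = 4/3: S(7/3) = -154/45.

-3.4222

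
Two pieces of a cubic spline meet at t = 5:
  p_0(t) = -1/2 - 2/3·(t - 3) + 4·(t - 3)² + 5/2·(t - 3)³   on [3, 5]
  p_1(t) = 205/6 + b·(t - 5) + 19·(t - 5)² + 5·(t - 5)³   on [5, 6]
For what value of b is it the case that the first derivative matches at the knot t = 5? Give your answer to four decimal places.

45.3333

p_0'(t) = -2/3 + 8·(t - 3) + 15/2·(t - 3)², so p_0'(5) = 136/3. On the right, p_1'(5) = b, so b = 136/3.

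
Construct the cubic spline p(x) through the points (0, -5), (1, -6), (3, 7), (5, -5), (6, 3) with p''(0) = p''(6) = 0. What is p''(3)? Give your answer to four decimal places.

-17.7000

Let m_i = p''(x_i). Step sizes h_i = 1, 2, 2, 1; slopes of the chords Δ_i = (y_(i+1) - y_i)/h_i = -1, 13/2, -6, 8.
  1·m_0 + 6·m_1 + 2·m_2 = 6(Δ_1 - Δ_0) = 45
  2·m_1 + 8·m_2 + 2·m_3 = 6(Δ_2 - Δ_1) = -75
  2·m_2 + 6·m_3 + 1·m_4 = 6(Δ_3 - Δ_2) = 84
Natural end conditions: m_0 = m_4 = 0.
Solving the tridiagonal system: m_0 = 0, m_1 = 67/5, m_2 = -177/10, m_3 = 199/10, m_4 = 0.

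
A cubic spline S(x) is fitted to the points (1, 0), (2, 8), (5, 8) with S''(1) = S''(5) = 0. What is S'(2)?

Let M_i = S''(x_i). Step sizes h_i = 1, 3; slopes of the chords Δ_i = (y_(i+1) - y_i)/h_i = 8, 0.
  1·M_0 + 8·M_1 + 3·M_2 = 6(Δ_1 - Δ_0) = -48
Natural end conditions: M_0 = M_2 = 0.
Solving the tridiagonal system: M_0 = 0, M_1 = -6, M_2 = 0.
On [2, 5], S'(x) = b_1 + 2c_1·(x - 2) + 3d_1·(x - 2)² with b_1 = Δ_1 - h_1(2M_1 + M_2)/6 = 6, c_1 = M_1/2 = -3, d_1 = (M_2 - M_1)/(6h_1) = 1/3. So S'(2) = 6.

6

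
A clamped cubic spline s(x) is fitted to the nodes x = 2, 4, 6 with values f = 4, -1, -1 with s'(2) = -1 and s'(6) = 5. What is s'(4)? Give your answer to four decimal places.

-2.8750

Write σ_i for s''(x_i). With h_i = 2, 2 and divided differences Δ_i = -5/2, 0, the continuity of s' gives the tridiagonal system
  2·σ_0 + 8·σ_1 + 2·σ_2 = 6(Δ_1 - Δ_0) = 15
Clamped end conditions give two more equations: 2h_0·σ_0 + h_0·σ_1 = 6(Δ_0 - s'(2)) = -9 and h_1·σ_1 + 2h_1·σ_2 = 6(s'(6) - Δ_1) = 30.
Solving: σ_0 = -21/8, σ_1 = 3/4, σ_2 = 57/8.
On [4, 6], s'(x) = b_1 + 2c_1·(x - 4) + 3d_1·(x - 4)² with b_1 = Δ_1 - h_1(2σ_1 + σ_2)/6 = -23/8, c_1 = σ_1/2 = 3/8, d_1 = (σ_2 - σ_1)/(6h_1) = 17/32. So s'(4) = -23/8.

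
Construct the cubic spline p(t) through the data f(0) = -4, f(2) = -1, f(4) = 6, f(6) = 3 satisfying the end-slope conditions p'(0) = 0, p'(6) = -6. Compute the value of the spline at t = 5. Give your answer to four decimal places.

Write M_i for p''(x_i). With h_i = 2, 2, 2 and divided differences Δ_i = 3/2, 7/2, -3/2, the continuity of p' gives the tridiagonal system
  2·M_0 + 8·M_1 + 2·M_2 = 6(Δ_1 - Δ_0) = 12
  2·M_1 + 8·M_2 + 2·M_3 = 6(Δ_2 - Δ_1) = -30
Clamped end conditions give two more equations: 2h_0·M_0 + h_0·M_1 = 6(Δ_0 - p'(0)) = 9 and h_2·M_2 + 2h_2·M_3 = 6(p'(6) - Δ_2) = -27.
Hence M_0 = 13/10, M_1 = 19/10, M_2 = -29/10, M_3 = -53/10.
On [4, 6], p(t) = 6 + 11/5·(t - 4) - 29/20·(t - 4)² - 1/5·(t - 4)³.
With (t - 4) = 1: p(5) = 131/20.

6.5500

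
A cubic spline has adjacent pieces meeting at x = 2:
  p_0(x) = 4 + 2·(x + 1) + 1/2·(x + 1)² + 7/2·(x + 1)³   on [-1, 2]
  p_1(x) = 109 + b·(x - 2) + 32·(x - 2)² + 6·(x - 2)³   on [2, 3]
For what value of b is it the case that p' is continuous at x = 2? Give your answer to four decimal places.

p_0'(x) = 2 + 1·(x + 1) + 21/2·(x + 1)², so p_0'(2) = 199/2. On the right, p_1'(2) = b, so b = 199/2.

99.5000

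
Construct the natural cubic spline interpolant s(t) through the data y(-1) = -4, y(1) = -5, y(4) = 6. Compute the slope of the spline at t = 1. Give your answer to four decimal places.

Let M_i = s''(x_i). Step sizes h_i = 2, 3; slopes of the chords Δ_i = (y_(i+1) - y_i)/h_i = -1/2, 11/3.
  2·M_0 + 10·M_1 + 3·M_2 = 6(Δ_1 - Δ_0) = 25
Natural end conditions: M_0 = M_2 = 0.
Solving the tridiagonal system: M_0 = 0, M_1 = 5/2, M_2 = 0.
On [1, 4], s'(t) = b_1 + 2c_1·(t - 1) + 3d_1·(t - 1)² with b_1 = Δ_1 - h_1(2M_1 + M_2)/6 = 7/6, c_1 = M_1/2 = 5/4, d_1 = (M_2 - M_1)/(6h_1) = -5/36. So s'(1) = 7/6.

1.1667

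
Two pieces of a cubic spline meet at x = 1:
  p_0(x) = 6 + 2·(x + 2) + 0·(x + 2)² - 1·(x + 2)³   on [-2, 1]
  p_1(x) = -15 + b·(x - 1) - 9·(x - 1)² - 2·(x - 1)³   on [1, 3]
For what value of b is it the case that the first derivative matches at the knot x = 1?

p_0'(x) = 2 + 0·(x + 2) - 3·(x + 2)², so p_0'(1) = -25. On the right, p_1'(1) = b, so b = -25.

-25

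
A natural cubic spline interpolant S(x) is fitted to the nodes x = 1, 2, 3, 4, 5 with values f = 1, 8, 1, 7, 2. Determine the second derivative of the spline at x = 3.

Write m_i for S''(x_i). With h_i = 1, 1, 1, 1 and divided differences Δ_i = 7, -7, 6, -5, the continuity of S' gives the tridiagonal system
  1·m_0 + 4·m_1 + 1·m_2 = 6(Δ_1 - Δ_0) = -84
  1·m_1 + 4·m_2 + 1·m_3 = 6(Δ_2 - Δ_1) = 78
  1·m_2 + 4·m_3 + 1·m_4 = 6(Δ_3 - Δ_2) = -66
Natural end conditions: m_0 = m_4 = 0.
Hence m_0 = 0, m_1 = -117/4, m_2 = 33, m_3 = -99/4, m_4 = 0.

33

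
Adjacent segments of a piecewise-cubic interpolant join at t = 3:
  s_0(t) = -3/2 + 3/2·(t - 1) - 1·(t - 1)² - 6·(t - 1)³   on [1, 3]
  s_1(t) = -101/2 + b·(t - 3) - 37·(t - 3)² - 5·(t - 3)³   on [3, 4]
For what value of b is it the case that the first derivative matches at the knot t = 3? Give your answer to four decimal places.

s_0'(t) = 3/2 - 2·(t - 1) - 18·(t - 1)², so s_0'(3) = -149/2. On the right, s_1'(3) = b, so b = -149/2.

-74.5000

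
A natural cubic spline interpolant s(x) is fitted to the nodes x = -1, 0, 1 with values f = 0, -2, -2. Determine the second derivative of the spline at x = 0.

With M_i denoting the second derivative at x_i, h_i = 1, 1, and Δ_i = (y_(i+1) − y_i)/h_i = -2, 0:
  1·M_0 + 4·M_1 + 1·M_2 = 6(Δ_1 - Δ_0) = 12
Natural end conditions: M_0 = M_2 = 0.
Solving the tridiagonal system: M_0 = 0, M_1 = 3, M_2 = 0.

3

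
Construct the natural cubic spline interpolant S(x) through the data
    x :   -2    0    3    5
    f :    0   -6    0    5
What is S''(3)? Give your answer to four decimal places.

-0.6593

Let M_i = S''(x_i). Step sizes h_i = 2, 3, 2; slopes of the chords Δ_i = (y_(i+1) - y_i)/h_i = -3, 2, 5/2.
  2·M_0 + 10·M_1 + 3·M_2 = 6(Δ_1 - Δ_0) = 30
  3·M_1 + 10·M_2 + 2·M_3 = 6(Δ_2 - Δ_1) = 3
Natural end conditions: M_0 = M_3 = 0.
Solving the tridiagonal system: M_0 = 0, M_1 = 291/91, M_2 = -60/91, M_3 = 0.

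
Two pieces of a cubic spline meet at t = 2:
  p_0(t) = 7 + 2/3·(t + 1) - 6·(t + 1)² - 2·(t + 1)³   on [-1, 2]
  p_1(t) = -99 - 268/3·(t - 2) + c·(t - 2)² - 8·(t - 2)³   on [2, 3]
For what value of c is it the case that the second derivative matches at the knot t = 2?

p_0''(t) = -12 - 12·(t + 1), so p_0''(2) = -48. On the right, p_1''(2) = 2c, so c = -24.

-24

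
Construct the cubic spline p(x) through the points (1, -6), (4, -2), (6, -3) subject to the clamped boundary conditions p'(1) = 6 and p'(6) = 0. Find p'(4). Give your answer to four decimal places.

-0.8500

Let m_i = p''(x_i). Step sizes h_i = 3, 2; slopes of the chords Δ_i = (y_(i+1) - y_i)/h_i = 4/3, -1/2.
  3·m_0 + 10·m_1 + 2·m_2 = 6(Δ_1 - Δ_0) = -11
Clamped end conditions give two more equations: 2h_0·m_0 + h_0·m_1 = 6(Δ_0 - p'(1)) = -28 and h_1·m_1 + 2h_1·m_2 = 6(p'(6) - Δ_1) = 3.
Hence m_0 = -143/30, m_1 = 1/5, m_2 = 13/20.
On [4, 6], p'(x) = b_1 + 2c_1·(x - 4) + 3d_1·(x - 4)² with b_1 = Δ_1 - h_1(2m_1 + m_2)/6 = -17/20, c_1 = m_1/2 = 1/10, d_1 = (m_2 - m_1)/(6h_1) = 3/80. So p'(4) = -17/20.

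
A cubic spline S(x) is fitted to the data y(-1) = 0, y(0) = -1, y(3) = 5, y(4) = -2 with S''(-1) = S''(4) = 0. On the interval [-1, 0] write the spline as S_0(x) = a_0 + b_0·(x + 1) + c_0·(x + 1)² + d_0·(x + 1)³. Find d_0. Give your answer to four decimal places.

Let m_i = S''(x_i). Step sizes h_i = 1, 3, 1; slopes of the chords Δ_i = (y_(i+1) - y_i)/h_i = -1, 2, -7.
  1·m_0 + 8·m_1 + 3·m_2 = 6(Δ_1 - Δ_0) = 18
  3·m_1 + 8·m_2 + 1·m_3 = 6(Δ_2 - Δ_1) = -54
Natural end conditions: m_0 = m_3 = 0.
Hence m_0 = 0, m_1 = 306/55, m_2 = -486/55, m_3 = 0.
On [-1, 0], with S_0(x) = a_0 + b_0·(x + 1) + c_0·(x + 1)² + d_0·(x + 1)³: c_0 = m_0/2 = 0, d_0 = (m_1 - m_0)/(6h_0) = 51/55, b_0 = Δ_0 - h_0(2m_0 + m_1)/6 = -106/55.

0.9273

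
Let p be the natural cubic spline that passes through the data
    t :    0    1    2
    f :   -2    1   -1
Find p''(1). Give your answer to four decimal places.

Let M_i = p''(x_i). Step sizes h_i = 1, 1; slopes of the chords Δ_i = (y_(i+1) - y_i)/h_i = 3, -2.
  1·M_0 + 4·M_1 + 1·M_2 = 6(Δ_1 - Δ_0) = -30
Natural end conditions: M_0 = M_2 = 0.
Forward elimination and back-substitution give M_0 = 0, M_1 = -15/2, M_2 = 0.

-7.5000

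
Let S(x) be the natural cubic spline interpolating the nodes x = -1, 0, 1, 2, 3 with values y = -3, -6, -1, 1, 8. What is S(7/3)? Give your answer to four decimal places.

2.7050

Put σ_i = S'' at the i-th knot. Here h = (1, 1, 1, 1) and Δ = (-3, 5, 2, 7), so the interior equations h_(i-1)·σ_(i-1) + 2(h_(i-1)+h_i)·σ_i + h_i·σ_(i+1) = 6(Δ_i − Δ_(i-1)) read
  1·σ_0 + 4·σ_1 + 1·σ_2 = 6(Δ_1 - Δ_0) = 48
  1·σ_1 + 4·σ_2 + 1·σ_3 = 6(Δ_2 - Δ_1) = -18
  1·σ_2 + 4·σ_3 + 1·σ_4 = 6(Δ_3 - Δ_2) = 30
Natural end conditions: σ_0 = σ_4 = 0.
Solving: σ_0 = 0, σ_1 = 411/28, σ_2 = -75/7, σ_3 = 285/28, σ_4 = 0.
On [2, 3], S(x) = 1 + 101/28·(x - 2) + 285/56·(x - 2)² - 95/56·(x - 2)³.
With (x - 2) = 1/3: S(7/3) = 2045/756.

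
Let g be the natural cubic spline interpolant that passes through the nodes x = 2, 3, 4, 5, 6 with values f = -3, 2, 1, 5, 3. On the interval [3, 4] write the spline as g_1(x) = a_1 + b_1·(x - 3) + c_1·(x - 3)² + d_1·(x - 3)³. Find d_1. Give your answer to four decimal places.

4.3571

Put σ_i = g'' at the i-th knot. Here h = (1, 1, 1, 1) and Δ = (5, -1, 4, -2), so the interior equations h_(i-1)·σ_(i-1) + 2(h_(i-1)+h_i)·σ_i + h_i·σ_(i+1) = 6(Δ_i − Δ_(i-1)) read
  1·σ_0 + 4·σ_1 + 1·σ_2 = 6(Δ_1 - Δ_0) = -36
  1·σ_1 + 4·σ_2 + 1·σ_3 = 6(Δ_2 - Δ_1) = 30
  1·σ_2 + 4·σ_3 + 1·σ_4 = 6(Δ_3 - Δ_2) = -36
Natural end conditions: σ_0 = σ_4 = 0.
Solving: σ_0 = 0, σ_1 = -87/7, σ_2 = 96/7, σ_3 = -87/7, σ_4 = 0.
On [3, 4], with g_1(x) = a_1 + b_1·(x - 3) + c_1·(x - 3)² + d_1·(x - 3)³: c_1 = σ_1/2 = -87/14, d_1 = (σ_2 - σ_1)/(6h_1) = 61/14, b_1 = Δ_1 - h_1(2σ_1 + σ_2)/6 = 6/7.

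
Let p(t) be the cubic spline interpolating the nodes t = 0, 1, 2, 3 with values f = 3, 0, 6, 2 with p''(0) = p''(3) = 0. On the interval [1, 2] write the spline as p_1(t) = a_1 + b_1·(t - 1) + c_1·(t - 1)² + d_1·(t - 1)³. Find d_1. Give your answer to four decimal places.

Put M_i = p'' at the i-th knot. Here h = (1, 1, 1) and Δ = (-3, 6, -4), so the interior equations h_(i-1)·M_(i-1) + 2(h_(i-1)+h_i)·M_i + h_i·M_(i+1) = 6(Δ_i − Δ_(i-1)) read
  1·M_0 + 4·M_1 + 1·M_2 = 6(Δ_1 - Δ_0) = 54
  1·M_1 + 4·M_2 + 1·M_3 = 6(Δ_2 - Δ_1) = -60
Natural end conditions: M_0 = M_3 = 0.
Hence M_0 = 0, M_1 = 92/5, M_2 = -98/5, M_3 = 0.
On [1, 2], with p_1(t) = a_1 + b_1·(t - 1) + c_1·(t - 1)² + d_1·(t - 1)³: c_1 = M_1/2 = 46/5, d_1 = (M_2 - M_1)/(6h_1) = -19/3, b_1 = Δ_1 - h_1(2M_1 + M_2)/6 = 47/15.

-6.3333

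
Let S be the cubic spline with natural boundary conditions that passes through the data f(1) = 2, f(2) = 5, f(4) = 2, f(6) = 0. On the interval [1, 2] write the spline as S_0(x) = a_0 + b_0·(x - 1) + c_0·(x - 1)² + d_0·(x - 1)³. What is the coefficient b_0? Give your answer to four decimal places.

3.8409

Let σ_i = S''(x_i). Step sizes h_i = 1, 2, 2; slopes of the chords Δ_i = (y_(i+1) - y_i)/h_i = 3, -3/2, -1.
  1·σ_0 + 6·σ_1 + 2·σ_2 = 6(Δ_1 - Δ_0) = -27
  2·σ_1 + 8·σ_2 + 2·σ_3 = 6(Δ_2 - Δ_1) = 3
Natural end conditions: σ_0 = σ_3 = 0.
Forward elimination and back-substitution give σ_0 = 0, σ_1 = -111/22, σ_2 = 18/11, σ_3 = 0.
On [1, 2], with S_0(x) = a_0 + b_0·(x - 1) + c_0·(x - 1)² + d_0·(x - 1)³: c_0 = σ_0/2 = 0, d_0 = (σ_1 - σ_0)/(6h_0) = -37/44, b_0 = Δ_0 - h_0(2σ_0 + σ_1)/6 = 169/44.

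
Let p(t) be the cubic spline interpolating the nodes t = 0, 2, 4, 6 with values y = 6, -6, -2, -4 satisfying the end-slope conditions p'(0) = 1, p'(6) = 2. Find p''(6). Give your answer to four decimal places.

Let σ_i = p''(x_i). Step sizes h_i = 2, 2, 2; slopes of the chords Δ_i = (y_(i+1) - y_i)/h_i = -6, 2, -1.
  2·σ_0 + 8·σ_1 + 2·σ_2 = 6(Δ_1 - Δ_0) = 48
  2·σ_1 + 8·σ_2 + 2·σ_3 = 6(Δ_2 - Δ_1) = -18
Clamped end conditions give two more equations: 2h_0·σ_0 + h_0·σ_1 = 6(Δ_0 - p'(0)) = -42 and h_2·σ_2 + 2h_2·σ_3 = 6(p'(6) - Δ_2) = 18.
Solving: σ_0 = -247/15, σ_1 = 179/15, σ_2 = -109/15, σ_3 = 122/15.

8.1333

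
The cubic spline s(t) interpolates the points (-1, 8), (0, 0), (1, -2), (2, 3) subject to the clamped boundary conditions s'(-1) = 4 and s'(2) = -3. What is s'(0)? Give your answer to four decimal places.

Let m_i = s''(x_i). Step sizes h_i = 1, 1, 1; slopes of the chords Δ_i = (y_(i+1) - y_i)/h_i = -8, -2, 5.
  1·m_0 + 4·m_1 + 1·m_2 = 6(Δ_1 - Δ_0) = 36
  1·m_1 + 4·m_2 + 1·m_3 = 6(Δ_2 - Δ_1) = 42
Clamped end conditions give two more equations: 2h_0·m_0 + h_0·m_1 = 6(Δ_0 - s'(-1)) = -72 and h_2·m_2 + 2h_2·m_3 = 6(s'(2) - Δ_2) = -48.
Hence m_0 = -664/15, m_1 = 248/15, m_2 = 212/15, m_3 = -466/15.
On [0, 1], s'(t) = b_1 + 2c_1·t + 3d_1·t² with b_1 = Δ_1 - h_1(2m_1 + m_2)/6 = -148/15, c_1 = m_1/2 = 124/15, d_1 = (m_2 - m_1)/(6h_1) = -2/5. So s'(0) = -148/15.

-9.8667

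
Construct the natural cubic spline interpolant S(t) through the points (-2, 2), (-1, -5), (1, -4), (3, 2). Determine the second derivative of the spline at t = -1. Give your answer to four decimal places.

With M_i denoting the second derivative at x_i, h_i = 1, 2, 2, and Δ_i = (y_(i+1) − y_i)/h_i = -7, 1/2, 3:
  1·M_0 + 6·M_1 + 2·M_2 = 6(Δ_1 - Δ_0) = 45
  2·M_1 + 8·M_2 + 2·M_3 = 6(Δ_2 - Δ_1) = 15
Natural end conditions: M_0 = M_3 = 0.
Solving: M_0 = 0, M_1 = 15/2, M_2 = 0, M_3 = 0.

7.5000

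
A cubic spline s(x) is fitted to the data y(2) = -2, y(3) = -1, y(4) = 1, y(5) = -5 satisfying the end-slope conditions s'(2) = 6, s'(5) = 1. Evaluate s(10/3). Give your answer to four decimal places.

Let M_i = s''(x_i). Step sizes h_i = 1, 1, 1; slopes of the chords Δ_i = (y_(i+1) - y_i)/h_i = 1, 2, -6.
  1·M_0 + 4·M_1 + 1·M_2 = 6(Δ_1 - Δ_0) = 6
  1·M_1 + 4·M_2 + 1·M_3 = 6(Δ_2 - Δ_1) = -48
Clamped end conditions give two more equations: 2h_0·M_0 + h_0·M_1 = 6(Δ_0 - s'(2)) = -30 and h_2·M_2 + 2h_2·M_3 = 6(s'(5) - Δ_2) = 42.
Forward elimination and back-substitution give M_0 = -64/3, M_1 = 38/3, M_2 = -70/3, M_3 = 98/3.
On [3, 4], s(x) = -1 + 5/3·(x - 3) + 19/3·(x - 3)² - 6·(x - 3)³.
With (x - 3) = 1/3: s(10/3) = 1/27.

0.0370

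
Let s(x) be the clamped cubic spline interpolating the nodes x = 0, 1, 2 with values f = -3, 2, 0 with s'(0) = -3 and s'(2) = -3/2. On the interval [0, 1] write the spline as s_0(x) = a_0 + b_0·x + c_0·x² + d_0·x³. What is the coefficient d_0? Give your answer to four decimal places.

-9.6250

Write m_i for s''(x_i). With h_i = 1, 1 and divided differences Δ_i = 5, -2, the continuity of s' gives the tridiagonal system
  1·m_0 + 4·m_1 + 1·m_2 = 6(Δ_1 - Δ_0) = -42
Clamped end conditions give two more equations: 2h_0·m_0 + h_0·m_1 = 6(Δ_0 - s'(0)) = 48 and h_1·m_1 + 2h_1·m_2 = 6(s'(2) - Δ_1) = 3.
Hence m_0 = 141/4, m_1 = -45/2, m_2 = 51/4.
On [0, 1], with s_0(x) = a_0 + b_0·x + c_0·x² + d_0·x³: c_0 = m_0/2 = 141/8, d_0 = (m_1 - m_0)/(6h_0) = -77/8, b_0 = Δ_0 - h_0(2m_0 + m_1)/6 = -3.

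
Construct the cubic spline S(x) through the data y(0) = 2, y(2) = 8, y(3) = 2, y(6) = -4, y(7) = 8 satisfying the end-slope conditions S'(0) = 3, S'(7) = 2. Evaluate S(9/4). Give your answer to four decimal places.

Write M_i for S''(x_i). With h_i = 2, 1, 3, 1 and divided differences Δ_i = 3, -6, -2, 12, the continuity of S' gives the tridiagonal system
  2·M_0 + 6·M_1 + 1·M_2 = 6(Δ_1 - Δ_0) = -54
  1·M_1 + 8·M_2 + 3·M_3 = 6(Δ_2 - Δ_1) = 24
  3·M_2 + 8·M_3 + 1·M_4 = 6(Δ_3 - Δ_2) = 84
Clamped end conditions give two more equations: 2h_0·M_0 + h_0·M_1 = 6(Δ_0 - S'(0)) = 0 and h_3·M_3 + 2h_3·M_4 = 6(S'(7) - Δ_3) = -60.
Hence M_0 = 288/55, M_1 = -576/55, M_2 = -18/11, M_3 = 872/55, M_4 = -2086/55.
On [2, 3], S(x) = 8 - 123/55·(x - 2) - 288/55·(x - 2)² + 81/55·(x - 2)³.
With (x - 2) = 1/4: S(9/4) = 25121/3520.

7.1366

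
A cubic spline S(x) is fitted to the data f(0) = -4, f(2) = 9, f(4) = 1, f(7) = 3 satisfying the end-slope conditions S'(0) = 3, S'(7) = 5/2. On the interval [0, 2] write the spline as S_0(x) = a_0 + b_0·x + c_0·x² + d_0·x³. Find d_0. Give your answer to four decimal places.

-1.9459

Let m_i = S''(x_i). Step sizes h_i = 2, 2, 3; slopes of the chords Δ_i = (y_(i+1) - y_i)/h_i = 13/2, -4, 2/3.
  2·m_0 + 8·m_1 + 2·m_2 = 6(Δ_1 - Δ_0) = -63
  2·m_1 + 10·m_2 + 3·m_3 = 6(Δ_2 - Δ_1) = 28
Clamped end conditions give two more equations: 2h_0·m_0 + h_0·m_1 = 6(Δ_0 - S'(0)) = 21 and h_2·m_2 + 2h_2·m_3 = 6(S'(7) - Δ_2) = 11.
Hence m_0 = 835/74, m_1 = -893/74, m_2 = 203/37, m_3 = -101/111.
On [0, 2], with S_0(x) = a_0 + b_0·x + c_0·x² + d_0·x³: c_0 = m_0/2 = 835/148, d_0 = (m_1 - m_0)/(6h_0) = -72/37, b_0 = Δ_0 - h_0(2m_0 + m_1)/6 = 3.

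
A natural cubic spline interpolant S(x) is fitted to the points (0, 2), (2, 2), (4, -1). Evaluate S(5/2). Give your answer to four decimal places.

1.4961

With M_i denoting the second derivative at x_i, h_i = 2, 2, and Δ_i = (y_(i+1) − y_i)/h_i = 0, -3/2:
  2·M_0 + 8·M_1 + 2·M_2 = 6(Δ_1 - Δ_0) = -9
Natural end conditions: M_0 = M_2 = 0.
Forward elimination and back-substitution give M_0 = 0, M_1 = -9/8, M_2 = 0.
On [2, 4], S(x) = 2 - 3/4·(x - 2) - 9/16·(x - 2)² + 3/32·(x - 2)³.
With (x - 2) = 1/2: S(5/2) = 383/256.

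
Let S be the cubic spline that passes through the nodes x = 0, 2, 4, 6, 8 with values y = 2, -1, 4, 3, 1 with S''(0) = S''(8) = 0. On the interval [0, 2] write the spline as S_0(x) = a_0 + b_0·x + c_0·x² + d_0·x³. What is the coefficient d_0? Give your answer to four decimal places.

0.3192

Write M_i for S''(x_i). With h_i = 2, 2, 2, 2 and divided differences Δ_i = -3/2, 5/2, -1/2, -1, the continuity of S' gives the tridiagonal system
  2·M_0 + 8·M_1 + 2·M_2 = 6(Δ_1 - Δ_0) = 24
  2·M_1 + 8·M_2 + 2·M_3 = 6(Δ_2 - Δ_1) = -18
  2·M_2 + 8·M_3 + 2·M_4 = 6(Δ_3 - Δ_2) = -3
Natural end conditions: M_0 = M_4 = 0.
Forward elimination and back-substitution give M_0 = 0, M_1 = 429/112, M_2 = -93/28, M_3 = 51/112, M_4 = 0.
On [0, 2], with S_0(x) = a_0 + b_0·x + c_0·x² + d_0·x³: c_0 = M_0/2 = 0, d_0 = (M_1 - M_0)/(6h_0) = 143/448, b_0 = Δ_0 - h_0(2M_0 + M_1)/6 = -311/112.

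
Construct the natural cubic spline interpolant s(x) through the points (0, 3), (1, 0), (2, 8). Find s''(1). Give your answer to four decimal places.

Write M_i for s''(x_i). With h_i = 1, 1 and divided differences Δ_i = -3, 8, the continuity of s' gives the tridiagonal system
  1·M_0 + 4·M_1 + 1·M_2 = 6(Δ_1 - Δ_0) = 66
Natural end conditions: M_0 = M_2 = 0.
Solving the tridiagonal system: M_0 = 0, M_1 = 33/2, M_2 = 0.

16.5000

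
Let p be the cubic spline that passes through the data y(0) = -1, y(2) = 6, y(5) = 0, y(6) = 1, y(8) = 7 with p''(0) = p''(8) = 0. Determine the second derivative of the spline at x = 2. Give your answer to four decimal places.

-4.4207

Put σ_i = p'' at the i-th knot. Here h = (2, 3, 1, 2) and Δ = (7/2, -2, 1, 3), so the interior equations h_(i-1)·σ_(i-1) + 2(h_(i-1)+h_i)·σ_i + h_i·σ_(i+1) = 6(Δ_i − Δ_(i-1)) read
  2·σ_0 + 10·σ_1 + 3·σ_2 = 6(Δ_1 - Δ_0) = -33
  3·σ_1 + 8·σ_2 + 1·σ_3 = 6(Δ_2 - Δ_1) = 18
  1·σ_2 + 6·σ_3 + 2·σ_4 = 6(Δ_3 - Δ_2) = 12
Natural end conditions: σ_0 = σ_4 = 0.
Solving: σ_0 = 0, σ_1 = -1839/416, σ_2 = 777/208, σ_3 = 573/416, σ_4 = 0.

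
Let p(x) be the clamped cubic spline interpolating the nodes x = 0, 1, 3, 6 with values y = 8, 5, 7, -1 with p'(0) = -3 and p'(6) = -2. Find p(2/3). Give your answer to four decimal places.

5.7817

With M_i denoting the second derivative at x_i, h_i = 1, 2, 3, and Δ_i = (y_(i+1) − y_i)/h_i = -3, 1, -8/3:
  1·M_0 + 6·M_1 + 2·M_2 = 6(Δ_1 - Δ_0) = 24
  2·M_1 + 10·M_2 + 3·M_3 = 6(Δ_2 - Δ_1) = -22
Clamped end conditions give two more equations: 2h_0·M_0 + h_0·M_1 = 6(Δ_0 - p'(0)) = 0 and h_2·M_2 + 2h_2·M_3 = 6(p'(6) - Δ_2) = 4.
Solving the tridiagonal system: M_0 = -56/19, M_1 = 112/19, M_2 = -80/19, M_3 = 158/57.
On [0, 1], p(x) = 8 - 3·x - 28/19·x² + 28/19·x³.
With x = 2/3: p(2/3) = 2966/513.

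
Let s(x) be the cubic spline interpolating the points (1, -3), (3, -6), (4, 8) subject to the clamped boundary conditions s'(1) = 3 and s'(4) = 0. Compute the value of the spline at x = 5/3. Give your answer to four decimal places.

Let M_i = s''(x_i). Step sizes h_i = 2, 1; slopes of the chords Δ_i = (y_(i+1) - y_i)/h_i = -3/2, 14.
  2·M_0 + 6·M_1 + 1·M_2 = 6(Δ_1 - Δ_0) = 93
Clamped end conditions give two more equations: 2h_0·M_0 + h_0·M_1 = 6(Δ_0 - s'(1)) = -27 and h_1·M_1 + 2h_1·M_2 = 6(s'(4) - Δ_1) = -84.
Solving: M_0 = -93/4, M_1 = 33, M_2 = -117/2.
On [1, 3], s(x) = -3 + 3·(x - 1) - 93/8·(x - 1)² + 75/16·(x - 1)³.
With (x - 1) = 2/3: s(5/3) = -43/9.

-4.7778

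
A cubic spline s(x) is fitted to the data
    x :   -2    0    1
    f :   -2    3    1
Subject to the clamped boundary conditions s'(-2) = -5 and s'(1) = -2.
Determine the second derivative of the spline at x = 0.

-11

With m_i denoting the second derivative at x_i, h_i = 2, 1, and Δ_i = (y_(i+1) − y_i)/h_i = 5/2, -2:
  2·m_0 + 6·m_1 + 1·m_2 = 6(Δ_1 - Δ_0) = -27
Clamped end conditions give two more equations: 2h_0·m_0 + h_0·m_1 = 6(Δ_0 - s'(-2)) = 45 and h_1·m_1 + 2h_1·m_2 = 6(s'(1) - Δ_1) = 0.
Solving: m_0 = 67/4, m_1 = -11, m_2 = 11/2.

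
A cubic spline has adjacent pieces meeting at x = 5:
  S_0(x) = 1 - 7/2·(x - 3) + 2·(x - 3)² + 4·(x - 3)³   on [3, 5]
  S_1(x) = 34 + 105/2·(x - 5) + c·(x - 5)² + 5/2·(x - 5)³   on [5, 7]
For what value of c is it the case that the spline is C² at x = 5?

26

S_0''(x) = 4 + 24·(x - 3), so S_0''(5) = 52. On the right, S_1''(5) = 2c, so c = 26.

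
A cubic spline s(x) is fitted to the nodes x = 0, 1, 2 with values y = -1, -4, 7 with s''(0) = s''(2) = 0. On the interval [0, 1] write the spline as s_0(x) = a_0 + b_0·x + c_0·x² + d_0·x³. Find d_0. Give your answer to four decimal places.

Let m_i = s''(x_i). Step sizes h_i = 1, 1; slopes of the chords Δ_i = (y_(i+1) - y_i)/h_i = -3, 11.
  1·m_0 + 4·m_1 + 1·m_2 = 6(Δ_1 - Δ_0) = 84
Natural end conditions: m_0 = m_2 = 0.
Forward elimination and back-substitution give m_0 = 0, m_1 = 21, m_2 = 0.
On [0, 1], with s_0(x) = a_0 + b_0·x + c_0·x² + d_0·x³: c_0 = m_0/2 = 0, d_0 = (m_1 - m_0)/(6h_0) = 7/2, b_0 = Δ_0 - h_0(2m_0 + m_1)/6 = -13/2.

3.5000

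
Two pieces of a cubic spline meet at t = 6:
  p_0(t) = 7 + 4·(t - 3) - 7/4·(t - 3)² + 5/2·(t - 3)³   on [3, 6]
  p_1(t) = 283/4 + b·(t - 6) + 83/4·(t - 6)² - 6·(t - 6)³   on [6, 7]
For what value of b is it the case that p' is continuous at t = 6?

61

p_0'(t) = 4 - 7/2·(t - 3) + 15/2·(t - 3)², so p_0'(6) = 61. On the right, p_1'(6) = b, so b = 61.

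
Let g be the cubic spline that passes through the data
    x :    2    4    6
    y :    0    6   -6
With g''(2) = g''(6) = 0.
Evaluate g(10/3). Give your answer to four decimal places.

Put σ_i = g'' at the i-th knot. Here h = (2, 2) and Δ = (3, -6), so the interior equations h_(i-1)·σ_(i-1) + 2(h_(i-1)+h_i)·σ_i + h_i·σ_(i+1) = 6(Δ_i − Δ_(i-1)) read
  2·σ_0 + 8·σ_1 + 2·σ_2 = 6(Δ_1 - Δ_0) = -54
Natural end conditions: σ_0 = σ_2 = 0.
Hence σ_0 = 0, σ_1 = -27/4, σ_2 = 0.
On [2, 4], g(x) = 0 + 21/4·(x - 2) + 0·(x - 2)² - 9/16·(x - 2)³.
With (x - 2) = 4/3: g(10/3) = 17/3.

5.6667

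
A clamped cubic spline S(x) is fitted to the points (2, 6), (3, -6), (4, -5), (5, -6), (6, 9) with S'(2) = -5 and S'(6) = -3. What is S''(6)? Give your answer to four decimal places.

Let σ_i = S''(x_i). Step sizes h_i = 1, 1, 1, 1; slopes of the chords Δ_i = (y_(i+1) - y_i)/h_i = -12, 1, -1, 15.
  1·σ_0 + 4·σ_1 + 1·σ_2 = 6(Δ_1 - Δ_0) = 78
  1·σ_1 + 4·σ_2 + 1·σ_3 = 6(Δ_2 - Δ_1) = -12
  1·σ_2 + 4·σ_3 + 1·σ_4 = 6(Δ_3 - Δ_2) = 96
Clamped end conditions give two more equations: 2h_0·σ_0 + h_0·σ_1 = 6(Δ_0 - S'(2)) = -42 and h_3·σ_3 + 2h_3·σ_4 = 6(S'(6) - Δ_3) = -108.
Solving: σ_0 = -1081/28, σ_1 = 493/14, σ_2 = -97/4, σ_3 = 697/14, σ_4 = -2209/28.

-78.8929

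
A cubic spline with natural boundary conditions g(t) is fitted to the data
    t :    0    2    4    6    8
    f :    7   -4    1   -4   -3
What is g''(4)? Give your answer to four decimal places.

-6.6429

Let σ_i = g''(x_i). Step sizes h_i = 2, 2, 2, 2; slopes of the chords Δ_i = (y_(i+1) - y_i)/h_i = -11/2, 5/2, -5/2, 1/2.
  2·σ_0 + 8·σ_1 + 2·σ_2 = 6(Δ_1 - Δ_0) = 48
  2·σ_1 + 8·σ_2 + 2·σ_3 = 6(Δ_2 - Δ_1) = -30
  2·σ_2 + 8·σ_3 + 2·σ_4 = 6(Δ_3 - Δ_2) = 18
Natural end conditions: σ_0 = σ_4 = 0.
Hence σ_0 = 0, σ_1 = 429/56, σ_2 = -93/14, σ_3 = 219/56, σ_4 = 0.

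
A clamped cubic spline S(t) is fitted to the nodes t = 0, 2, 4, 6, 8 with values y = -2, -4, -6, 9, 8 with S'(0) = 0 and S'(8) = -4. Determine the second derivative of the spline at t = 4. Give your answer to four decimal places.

With M_i denoting the second derivative at x_i, h_i = 2, 2, 2, 2, and Δ_i = (y_(i+1) − y_i)/h_i = -1, -1, 15/2, -1/2:
  2·M_0 + 8·M_1 + 2·M_2 = 6(Δ_1 - Δ_0) = 0
  2·M_1 + 8·M_2 + 2·M_3 = 6(Δ_2 - Δ_1) = 51
  2·M_2 + 8·M_3 + 2·M_4 = 6(Δ_3 - Δ_2) = -48
Clamped end conditions give two more equations: 2h_0·M_0 + h_0·M_1 = 6(Δ_0 - S'(0)) = -6 and h_3·M_3 + 2h_3·M_4 = 6(S'(8) - Δ_3) = -21.
Forward elimination and back-substitution give M_0 = -25/56, M_1 = -59/28, M_2 = 71/8, M_3 = -221/28, M_4 = -73/56.

8.8750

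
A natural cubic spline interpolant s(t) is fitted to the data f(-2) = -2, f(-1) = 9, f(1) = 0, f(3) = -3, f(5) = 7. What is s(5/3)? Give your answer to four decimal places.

Put M_i = s'' at the i-th knot. Here h = (1, 2, 2, 2) and Δ = (11, -9/2, -3/2, 5), so the interior equations h_(i-1)·M_(i-1) + 2(h_(i-1)+h_i)·M_i + h_i·M_(i+1) = 6(Δ_i − Δ_(i-1)) read
  1·M_0 + 6·M_1 + 2·M_2 = 6(Δ_1 - Δ_0) = -93
  2·M_1 + 8·M_2 + 2·M_3 = 6(Δ_2 - Δ_1) = 18
  2·M_2 + 8·M_3 + 2·M_4 = 6(Δ_3 - Δ_2) = 39
Natural end conditions: M_0 = M_4 = 0.
Forward elimination and back-substitution give M_0 = 0, M_1 = -714/41, M_2 = 471/82, M_3 = 141/41, M_4 = 0.
On [1, 3], s(t) = 0 - 531/82·(t - 1) + 471/164·(t - 1)² - 63/328·(t - 1)³.
With (t - 1) = 2/3: s(5/3) = -127/41.

-3.0976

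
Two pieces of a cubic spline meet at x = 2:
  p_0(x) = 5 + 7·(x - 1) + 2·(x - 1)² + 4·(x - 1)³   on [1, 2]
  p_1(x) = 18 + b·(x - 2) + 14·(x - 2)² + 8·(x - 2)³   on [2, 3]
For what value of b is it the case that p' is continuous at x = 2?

p_0'(x) = 7 + 4·(x - 1) + 12·(x - 1)², so p_0'(2) = 23. On the right, p_1'(2) = b, so b = 23.

23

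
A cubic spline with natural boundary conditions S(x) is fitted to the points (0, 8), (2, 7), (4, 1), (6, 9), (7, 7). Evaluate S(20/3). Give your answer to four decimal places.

8.1021

With M_i denoting the second derivative at x_i, h_i = 2, 2, 2, 1, and Δ_i = (y_(i+1) − y_i)/h_i = -1/2, -3, 4, -2:
  2·M_0 + 8·M_1 + 2·M_2 = 6(Δ_1 - Δ_0) = -15
  2·M_1 + 8·M_2 + 2·M_3 = 6(Δ_2 - Δ_1) = 42
  2·M_2 + 6·M_3 + 1·M_4 = 6(Δ_3 - Δ_2) = -36
Natural end conditions: M_0 = M_4 = 0.
Solving: M_0 = 0, M_1 = -327/82, M_2 = 693/82, M_3 = -723/82, M_4 = 0.
On [6, 7], S(x) = 9 + 77/82·(x - 6) - 723/164·(x - 6)² + 241/164·(x - 6)³.
With (x - 6) = 2/3: S(20/3) = 8969/1107.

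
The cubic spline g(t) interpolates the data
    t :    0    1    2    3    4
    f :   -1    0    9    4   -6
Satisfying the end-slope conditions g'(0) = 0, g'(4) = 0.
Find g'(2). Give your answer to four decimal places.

Let σ_i = g''(x_i). Step sizes h_i = 1, 1, 1, 1; slopes of the chords Δ_i = (y_(i+1) - y_i)/h_i = 1, 9, -5, -10.
  1·σ_0 + 4·σ_1 + 1·σ_2 = 6(Δ_1 - Δ_0) = 48
  1·σ_1 + 4·σ_2 + 1·σ_3 = 6(Δ_2 - Δ_1) = -84
  1·σ_2 + 4·σ_3 + 1·σ_4 = 6(Δ_3 - Δ_2) = -30
Clamped end conditions give two more equations: 2h_0·σ_0 + h_0·σ_1 = 6(Δ_0 - g'(0)) = 6 and h_3·σ_3 + 2h_3·σ_4 = 6(g'(4) - Δ_3) = 60.
Solving: σ_0 = -27/4, σ_1 = 39/2, σ_2 = -93/4, σ_3 = -21/2, σ_4 = 141/4.
On [2, 3], g'(t) = b_2 + 2c_2·(t - 2) + 3d_2·(t - 2)² with b_2 = Δ_2 - h_2(2σ_2 + σ_3)/6 = 9/2, c_2 = σ_2/2 = -93/8, d_2 = (σ_3 - σ_2)/(6h_2) = 17/8. So g'(2) = 9/2.

4.5000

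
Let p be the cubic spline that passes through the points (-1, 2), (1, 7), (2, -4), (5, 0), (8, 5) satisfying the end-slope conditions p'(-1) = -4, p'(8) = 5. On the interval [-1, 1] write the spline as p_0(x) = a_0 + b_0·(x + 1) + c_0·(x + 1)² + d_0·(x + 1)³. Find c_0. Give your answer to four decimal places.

10.5941

Put M_i = p'' at the i-th knot. Here h = (2, 1, 3, 3) and Δ = (5/2, -11, 4/3, 5/3), so the interior equations h_(i-1)·M_(i-1) + 2(h_(i-1)+h_i)·M_i + h_i·M_(i+1) = 6(Δ_i − Δ_(i-1)) read
  2·M_0 + 6·M_1 + 1·M_2 = 6(Δ_1 - Δ_0) = -81
  1·M_1 + 8·M_2 + 3·M_3 = 6(Δ_2 - Δ_1) = 74
  3·M_2 + 12·M_3 + 3·M_4 = 6(Δ_3 - Δ_2) = 2
Clamped end conditions give two more equations: 2h_0·M_0 + h_0·M_1 = 6(Δ_0 - p'(-1)) = 39 and h_3·M_3 + 2h_3·M_4 = 6(p'(8) - Δ_3) = 20.
Solving: M_0 = 6865/324, M_1 = -1853/81, M_2 = 2249/162, M_3 = -383/81, M_4 = 923/162.
On [-1, 1], with p_0(x) = a_0 + b_0·(x + 1) + c_0·(x + 1)² + d_0·(x + 1)³: c_0 = M_0/2 = 6865/648, d_0 = (M_1 - M_0)/(6h_0) = -4759/1296, b_0 = Δ_0 - h_0(2M_0 + M_1)/6 = -4.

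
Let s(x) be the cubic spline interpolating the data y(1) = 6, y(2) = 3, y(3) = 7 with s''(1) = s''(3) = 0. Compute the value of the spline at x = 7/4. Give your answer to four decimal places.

3.1758

Let m_i = s''(x_i). Step sizes h_i = 1, 1; slopes of the chords Δ_i = (y_(i+1) - y_i)/h_i = -3, 4.
  1·m_0 + 4·m_1 + 1·m_2 = 6(Δ_1 - Δ_0) = 42
Natural end conditions: m_0 = m_2 = 0.
Solving: m_0 = 0, m_1 = 21/2, m_2 = 0.
On [1, 2], s(x) = 6 - 19/4·(x - 1) + 0·(x - 1)² + 7/4·(x - 1)³.
With (x - 1) = 3/4: s(7/4) = 813/256.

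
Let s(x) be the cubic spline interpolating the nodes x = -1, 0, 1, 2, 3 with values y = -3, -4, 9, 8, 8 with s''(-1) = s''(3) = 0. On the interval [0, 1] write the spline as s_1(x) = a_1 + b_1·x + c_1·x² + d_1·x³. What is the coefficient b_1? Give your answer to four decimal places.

8.5357

Write M_i for s''(x_i). With h_i = 1, 1, 1, 1 and divided differences Δ_i = -1, 13, -1, 0, the continuity of s' gives the tridiagonal system
  1·M_0 + 4·M_1 + 1·M_2 = 6(Δ_1 - Δ_0) = 84
  1·M_1 + 4·M_2 + 1·M_3 = 6(Δ_2 - Δ_1) = -84
  1·M_2 + 4·M_3 + 1·M_4 = 6(Δ_3 - Δ_2) = 6
Natural end conditions: M_0 = M_4 = 0.
Solving: M_0 = 0, M_1 = 801/28, M_2 = -213/7, M_3 = 255/28, M_4 = 0.
On [0, 1], with s_1(x) = a_1 + b_1·x + c_1·x² + d_1·x³: c_1 = M_1/2 = 801/56, d_1 = (M_2 - M_1)/(6h_1) = -551/56, b_1 = Δ_1 - h_1(2M_1 + M_2)/6 = 239/28.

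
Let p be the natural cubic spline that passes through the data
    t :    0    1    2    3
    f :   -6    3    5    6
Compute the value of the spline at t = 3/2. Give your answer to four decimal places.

Write σ_i for p''(x_i). With h_i = 1, 1, 1 and divided differences Δ_i = 9, 2, 1, the continuity of p' gives the tridiagonal system
  1·σ_0 + 4·σ_1 + 1·σ_2 = 6(Δ_1 - Δ_0) = -42
  1·σ_1 + 4·σ_2 + 1·σ_3 = 6(Δ_2 - Δ_1) = -6
Natural end conditions: σ_0 = σ_3 = 0.
Hence σ_0 = 0, σ_1 = -54/5, σ_2 = 6/5, σ_3 = 0.
On [1, 2], p(t) = 3 + 27/5·(t - 1) - 27/5·(t - 1)² + 2·(t - 1)³.
With (t - 1) = 1/2: p(3/2) = 23/5.

4.6000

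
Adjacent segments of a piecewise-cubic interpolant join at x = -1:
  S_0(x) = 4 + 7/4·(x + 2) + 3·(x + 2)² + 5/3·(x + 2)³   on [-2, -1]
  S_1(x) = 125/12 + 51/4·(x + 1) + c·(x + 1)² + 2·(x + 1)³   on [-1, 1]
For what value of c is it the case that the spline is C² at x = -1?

S_0''(x) = 6 + 10·(x + 2), so S_0''(-1) = 16. On the right, S_1''(-1) = 2c, so c = 8.

8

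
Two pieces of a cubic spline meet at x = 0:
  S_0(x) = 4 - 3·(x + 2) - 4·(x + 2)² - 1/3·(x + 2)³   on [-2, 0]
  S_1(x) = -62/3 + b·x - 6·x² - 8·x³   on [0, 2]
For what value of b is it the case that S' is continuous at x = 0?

S_0'(x) = -3 - 8·(x + 2) - 1·(x + 2)², so S_0'(0) = -23. On the right, S_1'(0) = b, so b = -23.

-23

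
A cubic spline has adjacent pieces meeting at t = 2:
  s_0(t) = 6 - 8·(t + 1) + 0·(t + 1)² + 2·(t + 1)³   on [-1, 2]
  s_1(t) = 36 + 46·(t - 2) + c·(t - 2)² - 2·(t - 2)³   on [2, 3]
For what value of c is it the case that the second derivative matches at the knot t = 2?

s_0''(t) = 0 + 12·(t + 1), so s_0''(2) = 36. On the right, s_1''(2) = 2c, so c = 18.

18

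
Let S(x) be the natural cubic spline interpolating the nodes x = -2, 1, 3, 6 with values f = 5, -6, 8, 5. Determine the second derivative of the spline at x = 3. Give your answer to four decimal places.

-6.3333

Let M_i = S''(x_i). Step sizes h_i = 3, 2, 3; slopes of the chords Δ_i = (y_(i+1) - y_i)/h_i = -11/3, 7, -1.
  3·M_0 + 10·M_1 + 2·M_2 = 6(Δ_1 - Δ_0) = 64
  2·M_1 + 10·M_2 + 3·M_3 = 6(Δ_2 - Δ_1) = -48
Natural end conditions: M_0 = M_3 = 0.
Forward elimination and back-substitution give M_0 = 0, M_1 = 23/3, M_2 = -19/3, M_3 = 0.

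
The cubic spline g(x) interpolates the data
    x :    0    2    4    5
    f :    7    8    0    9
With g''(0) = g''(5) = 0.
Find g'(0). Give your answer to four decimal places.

Let M_i = g''(x_i). Step sizes h_i = 2, 2, 1; slopes of the chords Δ_i = (y_(i+1) - y_i)/h_i = 1/2, -4, 9.
  2·M_0 + 8·M_1 + 2·M_2 = 6(Δ_1 - Δ_0) = -27
  2·M_1 + 6·M_2 + 1·M_3 = 6(Δ_2 - Δ_1) = 78
Natural end conditions: M_0 = M_3 = 0.
Solving: M_0 = 0, M_1 = -159/22, M_2 = 339/22, M_3 = 0.
On [0, 2], g'(x) = b_0 + 2c_0·x + 3d_0·x² with b_0 = Δ_0 - h_0(2M_0 + M_1)/6 = 32/11, c_0 = M_0/2 = 0, d_0 = (M_1 - M_0)/(6h_0) = -53/88. So g'(0) = 32/11.

2.9091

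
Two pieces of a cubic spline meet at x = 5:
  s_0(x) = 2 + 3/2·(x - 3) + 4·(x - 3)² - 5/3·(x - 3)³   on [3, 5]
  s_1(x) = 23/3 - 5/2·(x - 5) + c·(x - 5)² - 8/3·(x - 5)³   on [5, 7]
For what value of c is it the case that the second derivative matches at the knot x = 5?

s_0''(x) = 8 - 10·(x - 3), so s_0''(5) = -12. On the right, s_1''(5) = 2c, so c = -6.

-6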